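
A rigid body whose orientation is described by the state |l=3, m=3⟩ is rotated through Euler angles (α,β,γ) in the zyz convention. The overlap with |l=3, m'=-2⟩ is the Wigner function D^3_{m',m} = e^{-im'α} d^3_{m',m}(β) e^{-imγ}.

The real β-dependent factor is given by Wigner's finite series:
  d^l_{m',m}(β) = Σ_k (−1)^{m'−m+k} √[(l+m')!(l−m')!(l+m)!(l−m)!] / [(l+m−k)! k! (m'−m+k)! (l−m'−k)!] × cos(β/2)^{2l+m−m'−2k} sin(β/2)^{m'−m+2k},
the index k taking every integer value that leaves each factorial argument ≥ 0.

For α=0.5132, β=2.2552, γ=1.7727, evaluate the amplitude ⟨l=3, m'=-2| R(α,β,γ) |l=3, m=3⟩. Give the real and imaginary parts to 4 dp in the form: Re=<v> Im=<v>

D^3_{-2,3}(0.5132,2.2552,1.7727) = e^{-i·-2·0.5132}·d^3_{-2,3}(2.2552)·e^{-i·3·1.7727}. Compute d first:
Half-angle: c=0.428829, s=0.903386. N=√(1·120·720·1)=293.938769
k∈{5} keeps every argument non-negative
  k=5: (−1)^0·293.9388/(120)·0.4288^1·0.9034^5 = +0.632013
d^3_{-2,3}(2.2552) = +0.632013
Attach z-rotation phases: D = e^{-i(-2)(0.5132)}·(+0.632013)·e^{-i(3)(1.7727)} = -0.258107+0.576906i

Re=-0.2581 Im=0.5769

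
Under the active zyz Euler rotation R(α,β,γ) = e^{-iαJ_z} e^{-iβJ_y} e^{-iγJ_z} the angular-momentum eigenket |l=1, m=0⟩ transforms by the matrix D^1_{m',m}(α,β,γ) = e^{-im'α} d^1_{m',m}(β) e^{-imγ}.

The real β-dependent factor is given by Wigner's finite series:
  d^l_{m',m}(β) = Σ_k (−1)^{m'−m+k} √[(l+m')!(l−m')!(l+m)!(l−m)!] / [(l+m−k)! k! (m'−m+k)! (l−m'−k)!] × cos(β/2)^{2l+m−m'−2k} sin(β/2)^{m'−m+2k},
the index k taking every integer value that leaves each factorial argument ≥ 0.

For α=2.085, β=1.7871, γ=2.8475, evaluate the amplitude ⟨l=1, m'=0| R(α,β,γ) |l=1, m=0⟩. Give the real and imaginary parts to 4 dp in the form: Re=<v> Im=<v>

Re=-0.2146 Im=0.0000

D^1_{0,0}(2.085,1.7871,2.8475) = e^{-i·0·2.085}·d^1_{0,0}(1.7871)·e^{-i·0·2.8475}. Compute d first:
With c≡cos(β/2)=0.626649 and s≡sin(β/2)=0.779301, N=[1·1·1·1]^{1/2}=1.000000
Admissible k: 0..1 (factorial args all ≥0)
  k=0: (−1)^0·1.0000/(1)·0.6266^2·0.7793^0 = +0.392690
  k=1: (−1)^1·1.0000/(1)·0.6266^0·0.7793^2 = -0.607310
d^1_{0,0}(1.7871) = +0.392690 -0.607310 = -0.214621
Phases: e^{-i·(0)·2.085}=+1.000000+0.000000i, e^{-i·(0)·2.8475}=+1.000000+0.000000i ⇒ D=-0.214621+0.000000i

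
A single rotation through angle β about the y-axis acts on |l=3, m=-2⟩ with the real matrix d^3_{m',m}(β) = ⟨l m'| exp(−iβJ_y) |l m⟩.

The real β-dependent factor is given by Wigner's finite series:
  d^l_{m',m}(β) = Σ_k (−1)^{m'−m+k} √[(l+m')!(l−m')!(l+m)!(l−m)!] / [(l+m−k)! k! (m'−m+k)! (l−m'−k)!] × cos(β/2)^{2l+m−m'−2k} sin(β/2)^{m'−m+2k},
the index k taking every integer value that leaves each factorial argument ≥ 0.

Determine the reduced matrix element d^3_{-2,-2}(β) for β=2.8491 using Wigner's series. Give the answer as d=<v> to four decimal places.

d=-0.0022

d^3_{-2,-2}(β=2.8491) via Wigner's sum:
Half-angle: c=0.145726, s=0.989325. N=√(1·120·1·120)=120.000000
k∈{0,1} keeps every argument non-negative
  k=0: (−1)^0·120.0000/(120)·0.1457^6·0.9893^0 = +0.000010
  k=1: (−1)^1·120.0000/(24)·0.1457^4·0.9893^2 = -0.002207
d^3_{-2,-2}(2.8491) = +0.000010 -0.002207 = -0.002197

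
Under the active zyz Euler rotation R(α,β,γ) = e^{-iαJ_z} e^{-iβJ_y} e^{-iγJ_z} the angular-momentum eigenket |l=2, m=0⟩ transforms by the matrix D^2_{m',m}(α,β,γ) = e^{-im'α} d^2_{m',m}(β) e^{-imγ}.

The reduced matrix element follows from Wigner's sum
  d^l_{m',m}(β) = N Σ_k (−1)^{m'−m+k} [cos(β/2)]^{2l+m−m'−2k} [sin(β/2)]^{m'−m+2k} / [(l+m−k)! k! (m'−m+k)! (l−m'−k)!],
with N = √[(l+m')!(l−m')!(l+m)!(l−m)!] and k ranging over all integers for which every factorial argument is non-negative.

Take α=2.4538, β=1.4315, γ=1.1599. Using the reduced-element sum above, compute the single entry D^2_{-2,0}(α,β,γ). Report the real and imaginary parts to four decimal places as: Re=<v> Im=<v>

Split into d^2_{-2,0}(β=1.4315) × two z-phases.
With c≡cos(β/2)=0.754601 and s≡sin(β/2)=0.656184, N=[1·24·2·2]^{1/2}=9.797959
The bounds max(0,m−m')=2 and min(l+m,l−m')=2 give 1 term
  k=2: (−1)^0·9.7980/(4)·0.7546^2·0.6562^2 = +0.600567
d^2_{-2,0}(1.4315) = +0.600567
Phases: e^{-i·(-2)·2.4538}=+0.193974-0.981007i, e^{-i·(0)·1.1599}=+1.000000+0.000000i ⇒ D=+0.116494-0.589160i

Re=0.1165 Im=-0.5892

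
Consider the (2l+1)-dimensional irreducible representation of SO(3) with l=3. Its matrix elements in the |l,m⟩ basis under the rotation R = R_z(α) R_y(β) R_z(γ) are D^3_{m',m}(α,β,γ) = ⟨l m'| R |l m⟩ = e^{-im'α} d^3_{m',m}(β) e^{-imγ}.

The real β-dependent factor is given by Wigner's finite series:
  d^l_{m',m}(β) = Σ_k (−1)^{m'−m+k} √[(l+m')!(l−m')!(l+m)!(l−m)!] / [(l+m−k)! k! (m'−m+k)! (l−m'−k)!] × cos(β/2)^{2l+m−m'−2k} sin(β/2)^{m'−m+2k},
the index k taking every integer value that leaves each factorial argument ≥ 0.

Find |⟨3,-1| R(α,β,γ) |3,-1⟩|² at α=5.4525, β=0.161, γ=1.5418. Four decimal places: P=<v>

P=0.8647

Split into d^3_{-1,-1}(β=0.161) × two z-phases.
With c≡cos(β/2)=0.996762 and s≡sin(β/2)=0.080413, N=[2·24·2·24]^{1/2}=48.000000
The bounds max(0,m−m')=0 and min(l+m,l−m')=2 give 3 terms
  k=0: (−1)^0·48.0000/(48)·0.9968^6·0.0804^0 = +0.980726
  k=1: (−1)^1·48.0000/(6)·0.9968^4·0.0804^2 = -0.051063
  k=2: (−1)^2·48.0000/(8)·0.9968^2·0.0804^4 = +0.000249
d^3_{-1,-1}(0.161) = +0.980726 -0.051063 +0.000249 = +0.929912
|D^3_{-1,-1}|² = |d^3_{-1,-1}(β)|² = (+0.929912)² = 0.864737 (the z-rotation phases have unit modulus)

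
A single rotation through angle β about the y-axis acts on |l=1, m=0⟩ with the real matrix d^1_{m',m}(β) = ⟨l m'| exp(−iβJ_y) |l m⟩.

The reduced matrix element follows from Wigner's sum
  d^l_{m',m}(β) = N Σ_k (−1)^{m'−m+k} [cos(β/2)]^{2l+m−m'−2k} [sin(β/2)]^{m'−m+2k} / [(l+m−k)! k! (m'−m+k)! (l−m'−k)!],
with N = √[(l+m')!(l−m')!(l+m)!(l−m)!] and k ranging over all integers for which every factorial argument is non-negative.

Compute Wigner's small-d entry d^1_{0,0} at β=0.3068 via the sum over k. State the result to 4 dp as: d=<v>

d=0.9533

d^1_{0,0}(β=0.3068) via Wigner's sum:
With c≡cos(β/2)=0.988257 and s≡sin(β/2)=0.152799, N=[1·1·1·1]^{1/2}=1.000000
k: max(0,(0)−(0))=0 … min(1+(0),1−(0))=1
  k=0: (−1)^0·1.0000/(1)·0.9883^2·0.1528^0 = +0.976652
  k=1: (−1)^1·1.0000/(1)·0.9883^0·0.1528^2 = -0.023348
d^1_{0,0}(0.3068) = +0.976652 -0.023348 = +0.953305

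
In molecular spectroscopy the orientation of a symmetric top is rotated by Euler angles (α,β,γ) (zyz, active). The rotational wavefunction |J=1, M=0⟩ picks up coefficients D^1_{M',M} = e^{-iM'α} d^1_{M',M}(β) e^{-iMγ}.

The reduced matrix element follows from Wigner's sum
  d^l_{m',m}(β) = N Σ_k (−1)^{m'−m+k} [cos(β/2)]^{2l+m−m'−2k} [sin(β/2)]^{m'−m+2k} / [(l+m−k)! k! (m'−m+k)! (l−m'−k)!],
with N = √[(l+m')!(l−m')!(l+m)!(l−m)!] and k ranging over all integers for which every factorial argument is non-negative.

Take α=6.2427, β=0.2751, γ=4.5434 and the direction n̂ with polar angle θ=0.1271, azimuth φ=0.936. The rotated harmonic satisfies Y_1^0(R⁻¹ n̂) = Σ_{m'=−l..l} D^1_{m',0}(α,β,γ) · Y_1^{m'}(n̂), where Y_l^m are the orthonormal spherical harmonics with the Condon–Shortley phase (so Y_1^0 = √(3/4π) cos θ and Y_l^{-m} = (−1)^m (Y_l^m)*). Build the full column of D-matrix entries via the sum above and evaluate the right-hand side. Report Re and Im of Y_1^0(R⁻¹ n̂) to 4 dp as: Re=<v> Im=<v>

Re=0.4759 Im=0.0000

Need the full column D^1_{m',0} for m'=−1..1 at α=6.2427, β=0.2751, γ=4.5434.
cos(β/2)=0.990555, sin(β/2)=0.137117
d^1_{-1,0}: single k=1 term ⇒ +0.192081;  D = +0.191923-0.007774i
d^1_{0,0}: k∈[0..1] ⇒ +0.981199 -0.018801 = +0.962398;  D = +0.962398+0.000000i
d^1_{1,0}: single k=0 term ⇒ -0.192081;  D = -0.191923-0.007774i
Y_1^{m'}(θ=0.1271,φ=0.936) and Σ D·Y over m':
  (+0.1919-0.0078i)·(+0.0260-0.0353i)  (+0.9624+0.0000i)·(+0.4847+0.0000i)  (-0.1919-0.0078i)·(-0.0260-0.0353i)
Y_1^0(R⁻¹ n̂) = +0.475857+0.000000i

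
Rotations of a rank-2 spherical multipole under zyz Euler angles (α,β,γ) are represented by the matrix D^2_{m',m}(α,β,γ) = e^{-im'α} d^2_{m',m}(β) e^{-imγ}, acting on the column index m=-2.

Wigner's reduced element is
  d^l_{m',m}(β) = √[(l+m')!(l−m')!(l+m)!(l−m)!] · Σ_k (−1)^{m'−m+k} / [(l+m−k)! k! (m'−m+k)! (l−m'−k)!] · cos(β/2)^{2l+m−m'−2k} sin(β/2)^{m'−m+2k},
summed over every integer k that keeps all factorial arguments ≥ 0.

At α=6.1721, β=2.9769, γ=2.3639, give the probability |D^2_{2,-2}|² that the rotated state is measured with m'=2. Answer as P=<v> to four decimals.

D^2_{2,-2}(6.1721,2.9769,2.3639) = e^{-i·2·6.1721}·d^2_{2,-2}(2.9769)·e^{-i·-2·2.3639}. Compute d first:
c=cos(2.9769/2)=0.082253, s=sin(2.9769/2)=0.996611; N=√[24·1·1·24]=24.000000
Admissible k: 0..0 (factorial args all ≥0)
  k=0: (−1)^4·24.0000/(24)·0.0823^0·0.9966^4 = +0.986515
d^2_{2,-2}(2.9769) = +0.986515
|D^2_{2,-2}|² = |d^2_{2,-2}(β)|² = (+0.986515)² = 0.973211 (the z-rotation phases have unit modulus)

P=0.9732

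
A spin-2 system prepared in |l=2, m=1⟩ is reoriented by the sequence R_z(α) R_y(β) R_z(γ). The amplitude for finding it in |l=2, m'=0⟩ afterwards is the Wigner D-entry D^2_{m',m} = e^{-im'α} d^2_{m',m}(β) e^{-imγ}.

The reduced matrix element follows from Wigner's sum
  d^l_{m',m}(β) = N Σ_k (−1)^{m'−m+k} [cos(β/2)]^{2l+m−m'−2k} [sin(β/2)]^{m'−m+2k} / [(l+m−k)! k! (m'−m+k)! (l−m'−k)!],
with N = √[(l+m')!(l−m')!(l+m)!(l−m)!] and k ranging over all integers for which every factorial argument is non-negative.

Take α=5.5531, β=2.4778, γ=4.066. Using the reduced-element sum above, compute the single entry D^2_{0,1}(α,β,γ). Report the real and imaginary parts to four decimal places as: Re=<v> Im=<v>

Re=0.3580 Im=-0.4744

First d^2_{0,1}(β=2.4778), then the phase factors e^{-i(0)α} and e^{-i(1)γ}:
c=cos(2.4778/2)=0.325836, s=sin(2.4778/2)=0.945426; N=√[2·2·6·1]=4.898979
The bounds max(0,m−m')=1 and min(l+m,l−m')=2 give 2 terms
  k=1: (−1)^0·4.8990/(2)·0.3258^3·0.9454^1 = +0.080113
  k=2: (−1)^1·4.8990/(2)·0.3258^1·0.9454^3 = -0.674463
d^2_{0,1}(2.4778) = +0.080113 -0.674463 = -0.594350
Phases: e^{-i·(0)·5.5531}=+1.000000+0.000000i, e^{-i·(1)·4.066}=-0.602308+0.798264i ⇒ D=+0.357982-0.474448i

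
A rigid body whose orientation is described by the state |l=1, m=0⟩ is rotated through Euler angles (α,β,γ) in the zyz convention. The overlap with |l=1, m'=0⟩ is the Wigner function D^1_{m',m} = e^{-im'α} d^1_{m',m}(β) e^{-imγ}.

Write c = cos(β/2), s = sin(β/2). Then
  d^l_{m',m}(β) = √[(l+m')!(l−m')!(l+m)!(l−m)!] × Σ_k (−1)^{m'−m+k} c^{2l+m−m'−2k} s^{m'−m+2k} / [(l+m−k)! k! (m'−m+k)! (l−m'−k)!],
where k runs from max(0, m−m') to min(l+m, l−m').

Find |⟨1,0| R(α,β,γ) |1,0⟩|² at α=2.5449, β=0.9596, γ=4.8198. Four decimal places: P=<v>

P=0.3293

First d^1_{0,0}(β=0.9596), then the phase factors e^{-i(0)α} and e^{-i(0)γ}:
Half-angle: c=0.887087, s=0.461602. N=√(1·1·1·1)=1.000000
The bounds max(0,m−m')=0 and min(l+m,l−m')=1 give 2 terms
  k=0: (−1)^0·1.0000/(1)·0.8871^2·0.4616^0 = +0.786924
  k=1: (−1)^1·1.0000/(1)·0.8871^0·0.4616^2 = -0.213076
d^1_{0,0}(0.9596) = +0.786924 -0.213076 = +0.573848
|D^1_{0,0}|² = |d^1_{0,0}(β)|² = (+0.573848)² = 0.329301 (the z-rotation phases have unit modulus)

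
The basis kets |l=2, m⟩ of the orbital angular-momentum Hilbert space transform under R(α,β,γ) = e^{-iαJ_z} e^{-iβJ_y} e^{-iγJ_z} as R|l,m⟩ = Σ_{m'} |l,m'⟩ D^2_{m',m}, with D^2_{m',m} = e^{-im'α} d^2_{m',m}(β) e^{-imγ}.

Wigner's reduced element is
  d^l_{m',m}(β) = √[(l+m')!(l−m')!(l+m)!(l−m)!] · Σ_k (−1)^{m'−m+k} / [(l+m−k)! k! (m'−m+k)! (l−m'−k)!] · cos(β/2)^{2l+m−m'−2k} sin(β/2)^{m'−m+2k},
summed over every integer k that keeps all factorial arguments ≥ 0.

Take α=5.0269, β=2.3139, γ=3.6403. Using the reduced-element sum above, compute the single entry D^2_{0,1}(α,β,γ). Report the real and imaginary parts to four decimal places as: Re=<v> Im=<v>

Split into d^2_{0,1}(β=2.3139) × two z-phases.
With c≡cos(β/2)=0.402134 and s≡sin(β/2)=0.915581, N=[2·2·6·1]^{1/2}=4.898979
k∈{1,2} keeps every argument non-negative
  k=1: (−1)^0·4.8990/(2)·0.4021^3·0.9156^1 = +0.145843
  k=2: (−1)^1·4.8990/(2)·0.4021^1·0.9156^3 = -0.756026
d^2_{0,1}(2.3139) = +0.145843 -0.756026 = -0.610183
D = (+1.000000+0.000000i)·(-0.610183)·(-0.878202+0.478291i) = +0.535864-0.291845i

Re=0.5359 Im=-0.2918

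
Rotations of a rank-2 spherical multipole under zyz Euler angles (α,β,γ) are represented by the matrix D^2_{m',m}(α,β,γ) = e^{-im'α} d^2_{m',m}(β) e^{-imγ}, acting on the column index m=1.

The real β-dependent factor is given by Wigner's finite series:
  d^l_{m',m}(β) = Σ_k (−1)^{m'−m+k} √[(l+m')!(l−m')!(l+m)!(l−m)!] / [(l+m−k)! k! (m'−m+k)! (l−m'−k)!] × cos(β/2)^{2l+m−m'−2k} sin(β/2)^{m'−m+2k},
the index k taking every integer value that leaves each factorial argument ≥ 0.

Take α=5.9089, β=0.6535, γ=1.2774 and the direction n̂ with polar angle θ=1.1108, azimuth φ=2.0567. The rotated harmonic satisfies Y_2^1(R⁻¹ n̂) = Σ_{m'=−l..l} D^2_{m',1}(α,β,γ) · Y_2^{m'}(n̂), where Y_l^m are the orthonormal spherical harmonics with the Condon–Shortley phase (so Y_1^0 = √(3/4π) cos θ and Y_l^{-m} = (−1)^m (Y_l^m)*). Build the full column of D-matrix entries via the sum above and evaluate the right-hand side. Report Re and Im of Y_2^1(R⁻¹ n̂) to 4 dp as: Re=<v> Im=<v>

Re=0.0152 Im=0.0441

Need the full column D^2_{m',1} for m'=−2..2 at α=5.9089, β=0.6535, γ=1.2774.
cos(β/2)=0.947090, sin(β/2)=0.320967
d^2_{-2,1}: single k=3 term ⇒ +0.062633;  D = -0.027535-0.056256i
d^2_{-1,1}: k∈[2..3] ⇒ +0.277220 -0.010613 = +0.266607;  D = -0.021542-0.265735i
d^2_{0,1}: k∈[1..2] ⇒ +0.667898 -0.076709 = +0.591189;  D = +0.170975-0.565926i
d^2_{1,1}: k∈[0..1] ⇒ +0.804574 -0.277220 = +0.527354;  D = +0.326520-0.414110i
d^2_{2,1}: single k=0 term ⇒ -0.545336;  D = -0.470842+0.275135i
Y_2^{m'}(θ=1.1108,φ=2.0567) and Σ D·Y over m':
  (-0.0275-0.0563i)·(-0.1749+0.2562i)  (-0.0215-0.2657i)·(-0.1435-0.2717i)  (+0.1710-0.5659i)·(-0.1289+0.0000i)  (+0.3265-0.4141i)·(+0.1435-0.2717i)  (-0.4708+0.2751i)·(-0.1749-0.2562i)
Y_2^1(R⁻¹ n̂) = +0.015200+0.044063i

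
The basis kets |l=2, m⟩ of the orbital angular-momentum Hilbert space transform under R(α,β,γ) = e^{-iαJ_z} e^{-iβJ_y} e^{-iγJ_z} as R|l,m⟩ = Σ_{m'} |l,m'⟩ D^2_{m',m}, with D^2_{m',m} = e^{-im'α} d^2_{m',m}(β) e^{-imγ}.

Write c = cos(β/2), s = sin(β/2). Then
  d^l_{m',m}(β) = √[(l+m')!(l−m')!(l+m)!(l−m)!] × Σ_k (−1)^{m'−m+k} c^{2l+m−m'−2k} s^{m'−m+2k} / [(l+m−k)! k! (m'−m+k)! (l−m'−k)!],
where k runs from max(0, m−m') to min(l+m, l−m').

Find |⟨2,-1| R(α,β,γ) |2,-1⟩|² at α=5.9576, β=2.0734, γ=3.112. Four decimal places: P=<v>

P=0.2589

First d^2_{-1,-1}(β=2.0734), then the phase factors e^{-i(-1)α} and e^{-i(-1)γ}:
c=cos(2.0734/2)=0.509063, s=sin(2.0734/2)=0.860729; N=√[1·6·1·6]=6.000000
The bounds max(0,m−m')=0 and min(l+m,l−m')=1 give 2 terms
  k=0: (−1)^0·6.0000/(6)·0.5091^4·0.8607^0 = +0.067156
  k=1: (−1)^1·6.0000/(2)·0.5091^2·0.8607^2 = -0.575967
d^2_{-1,-1}(2.0734) = +0.067156 -0.575967 = -0.508811
|D^2_{-1,-1}|² = |d^2_{-1,-1}(β)|² = (-0.508811)² = 0.258889 (the z-rotation phases have unit modulus)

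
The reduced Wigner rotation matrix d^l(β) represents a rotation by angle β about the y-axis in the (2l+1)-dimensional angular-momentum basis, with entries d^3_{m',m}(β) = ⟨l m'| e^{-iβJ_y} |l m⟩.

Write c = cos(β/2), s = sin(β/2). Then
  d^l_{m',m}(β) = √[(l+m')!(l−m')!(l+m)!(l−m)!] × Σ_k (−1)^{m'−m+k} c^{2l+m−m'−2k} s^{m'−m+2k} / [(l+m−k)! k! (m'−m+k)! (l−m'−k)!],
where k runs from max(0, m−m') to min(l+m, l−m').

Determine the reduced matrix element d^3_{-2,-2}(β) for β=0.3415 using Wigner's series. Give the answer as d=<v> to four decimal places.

d=0.7797

d^3_{-2,-2}(β=0.3415) via Wigner's sum:
c=cos(0.3415/2)=0.985458, s=sin(0.3415/2)=0.169921; N=√[1·120·1·120]=120.000000
k∈{0,1} keeps every argument non-negative
  k=0: (−1)^0·120.0000/(120)·0.9855^6·0.1699^0 = +0.915857
  k=1: (−1)^1·120.0000/(24)·0.9855^4·0.1699^2 = -0.136150
d^3_{-2,-2}(0.3415) = +0.915857 -0.136150 = +0.779707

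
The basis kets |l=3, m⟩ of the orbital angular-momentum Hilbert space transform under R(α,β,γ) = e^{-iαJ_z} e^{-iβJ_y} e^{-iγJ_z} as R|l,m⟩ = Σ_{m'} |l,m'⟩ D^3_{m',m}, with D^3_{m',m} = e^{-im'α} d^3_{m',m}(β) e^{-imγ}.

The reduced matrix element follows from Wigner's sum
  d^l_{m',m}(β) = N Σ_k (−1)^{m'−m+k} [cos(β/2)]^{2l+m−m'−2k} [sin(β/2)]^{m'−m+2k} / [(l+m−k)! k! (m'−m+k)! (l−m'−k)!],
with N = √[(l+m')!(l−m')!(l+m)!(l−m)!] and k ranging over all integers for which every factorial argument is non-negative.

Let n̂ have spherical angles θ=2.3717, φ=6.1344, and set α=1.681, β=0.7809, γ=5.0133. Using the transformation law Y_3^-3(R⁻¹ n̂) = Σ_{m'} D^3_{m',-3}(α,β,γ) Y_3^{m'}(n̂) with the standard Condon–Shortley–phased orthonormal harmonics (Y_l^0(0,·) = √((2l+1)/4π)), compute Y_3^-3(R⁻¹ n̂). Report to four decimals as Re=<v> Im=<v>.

Need the full column D^3_{m',-3} for m'=−3..3 at α=1.681, β=0.7809, γ=5.0133.
cos(β/2)=0.924738, sin(β/2)=0.380605
d^3_{-3,-3}: single k=0 term ⇒ +0.625334;  D = +0.207038+0.590066i
d^3_{-2,-3}: single k=0 term ⇒ -0.630439;  D = -0.568318+0.272888i
d^3_{-1,-3}: single k=0 term ⇒ +0.410269;  D = -0.217184-0.348068i
d^3_{0,-3}: single k=0 term ⇒ -0.194981;  D = +0.153065-0.120784i
d^3_{1,-3}: single k=0 term ⇒ +0.069499;  D = +0.048792+0.049492i
d^3_{2,-3}: single k=0 term ⇒ -0.018091;  D = -0.011408+0.014041i
d^3_{3,-3}: single k=0 term ⇒ +0.003040;  D = -0.002556-0.001646i
Y_3^{m'}(θ=2.3717,φ=6.1344) and Σ D·Y over m':
  (+0.2070+0.5901i)·(+0.1269+0.0607i)  (-0.5683+0.2729i)·(-0.3399-0.1042i)  (-0.2172-0.3481i)·(+0.3509+0.0526i)  (+0.1531-0.1208i)·(+0.1132+0.0000i)  (+0.0488+0.0495i)·(-0.3509+0.0526i)  (-0.0114+0.0140i)·(-0.3399+0.1042i)  (-0.0026-0.0016i)·(-0.1269+0.0607i)
Y_3^-3(R⁻¹ n̂) = +0.154573-0.114007i

Re=0.1546 Im=-0.1140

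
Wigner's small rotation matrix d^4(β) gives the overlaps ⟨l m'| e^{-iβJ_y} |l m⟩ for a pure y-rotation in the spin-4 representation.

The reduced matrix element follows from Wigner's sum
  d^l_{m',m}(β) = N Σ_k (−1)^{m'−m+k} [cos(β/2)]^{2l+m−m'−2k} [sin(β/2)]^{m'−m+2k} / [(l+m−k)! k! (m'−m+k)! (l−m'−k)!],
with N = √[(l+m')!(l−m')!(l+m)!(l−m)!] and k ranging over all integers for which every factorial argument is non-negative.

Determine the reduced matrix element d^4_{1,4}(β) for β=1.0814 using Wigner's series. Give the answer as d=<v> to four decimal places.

d=0.4728

d^4_{1,4}(β=1.0814) via Wigner's sum:
With c≡cos(β/2)=0.857349 and s≡sin(β/2)=0.514736, N=[120·6·40320·1]^{1/2}=5387.986637
k∈{3} keeps every argument non-negative
  k=3: (−1)^0·5387.9866/(720)·0.8573^5·0.5147^3 = +0.472754
d^4_{1,4}(1.0814) = +0.472754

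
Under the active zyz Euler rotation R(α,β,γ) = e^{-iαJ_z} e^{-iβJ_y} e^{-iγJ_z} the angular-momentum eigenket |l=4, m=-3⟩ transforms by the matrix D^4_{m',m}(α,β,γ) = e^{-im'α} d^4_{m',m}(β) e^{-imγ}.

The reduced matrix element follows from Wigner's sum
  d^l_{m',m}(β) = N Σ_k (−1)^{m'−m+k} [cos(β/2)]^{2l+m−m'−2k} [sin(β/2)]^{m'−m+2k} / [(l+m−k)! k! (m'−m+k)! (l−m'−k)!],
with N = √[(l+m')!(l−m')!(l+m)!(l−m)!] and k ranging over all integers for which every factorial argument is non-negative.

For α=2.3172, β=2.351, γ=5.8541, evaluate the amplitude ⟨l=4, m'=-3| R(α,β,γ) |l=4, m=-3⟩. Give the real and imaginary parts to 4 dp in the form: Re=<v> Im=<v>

Re=-0.0154 Im=0.0110

Split into d^4_{-3,-3}(β=2.351) × two z-phases.
Half-angle: c=0.385082, s=0.922882. N=√(1·5040·1·5040)=5040.000000
k∈{0,1} keeps every argument non-negative
  k=0: (−1)^0·5040.0000/(5040)·0.3851^8·0.9229^0 = +0.000484
  k=1: (−1)^1·5040.0000/(720)·0.3851^6·0.9229^2 = -0.019441
d^4_{-3,-3}(2.351) = +0.000484 -0.019441 = -0.018957
Attach z-rotation phases: D = e^{-i(-3)(2.3172)}·(-0.018957)·e^{-i(-3)(5.8541)} = -0.015441+0.010997i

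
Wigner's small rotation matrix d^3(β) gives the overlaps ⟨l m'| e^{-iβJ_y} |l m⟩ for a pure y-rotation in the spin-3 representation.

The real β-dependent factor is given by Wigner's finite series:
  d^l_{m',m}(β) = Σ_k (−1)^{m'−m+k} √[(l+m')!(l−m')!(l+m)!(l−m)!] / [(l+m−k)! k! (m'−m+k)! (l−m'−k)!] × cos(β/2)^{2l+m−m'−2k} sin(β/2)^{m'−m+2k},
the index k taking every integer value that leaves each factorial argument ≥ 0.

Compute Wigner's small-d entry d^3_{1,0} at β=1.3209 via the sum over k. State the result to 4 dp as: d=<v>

d^3_{1,0}(β=1.3209) via Wigner's sum:
With c≡cos(β/2)=0.789716 and s≡sin(β/2)=0.613472, N=[24·2·6·6]^{1/2}=41.569219
k: max(0,(0)−(1))=0 … min(3+(0),3−(1))=2
  k=0: (−1)^1·41.5692/(12)·0.7897^5·0.6135^1 = -0.652741
  k=1: (−1)^2·41.5692/(4)·0.7897^3·0.6135^3 = +1.181707
  k=2: (−1)^3·41.5692/(12)·0.7897^1·0.6135^5 = -0.237704
d^3_{1,0}(1.3209) = -0.652741 +1.181707 -0.237704 = +0.291262

d=0.2913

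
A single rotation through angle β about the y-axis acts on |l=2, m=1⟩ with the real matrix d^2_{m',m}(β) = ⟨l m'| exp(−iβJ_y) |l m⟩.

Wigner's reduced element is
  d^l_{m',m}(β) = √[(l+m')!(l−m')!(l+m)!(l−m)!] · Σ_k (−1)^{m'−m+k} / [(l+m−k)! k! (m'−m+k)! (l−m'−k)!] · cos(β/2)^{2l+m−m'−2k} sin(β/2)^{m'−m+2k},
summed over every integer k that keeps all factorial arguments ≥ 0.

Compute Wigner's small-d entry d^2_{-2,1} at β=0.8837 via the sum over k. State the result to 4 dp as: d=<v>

d^2_{-2,1}(β=0.8837) via Wigner's sum:
With c≡cos(β/2)=0.903962 and s≡sin(β/2)=0.427613, N=[1·24·6·1]^{1/2}=12.000000
The bounds max(0,m−m')=3 and min(l+m,l−m')=3 give 1 term
  k=3: (−1)^0·12.0000/(6)·0.9040^1·0.4276^3 = +0.141362
d^2_{-2,1}(0.8837) = +0.141362

d=0.1414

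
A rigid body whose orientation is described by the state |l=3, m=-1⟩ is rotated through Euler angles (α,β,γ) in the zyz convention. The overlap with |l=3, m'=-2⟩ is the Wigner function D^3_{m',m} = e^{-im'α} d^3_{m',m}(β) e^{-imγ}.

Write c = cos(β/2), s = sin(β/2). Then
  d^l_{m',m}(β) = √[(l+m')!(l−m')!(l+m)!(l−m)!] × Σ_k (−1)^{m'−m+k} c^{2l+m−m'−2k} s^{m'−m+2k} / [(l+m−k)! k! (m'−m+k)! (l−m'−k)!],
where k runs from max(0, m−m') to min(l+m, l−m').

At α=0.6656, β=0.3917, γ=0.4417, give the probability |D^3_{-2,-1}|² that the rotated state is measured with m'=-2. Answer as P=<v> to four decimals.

P=0.2650

First d^3_{-2,-1}(β=0.3917), then the phase factors e^{-i(-2)α} and e^{-i(-1)γ}:
Half-angle: c=0.980883, s=0.194600. N=√(1·120·2·24)=75.894664
Admissible k: 1..2 (factorial args all ≥0)
  k=1: (−1)^0·75.8947/(24)·0.9809^5·0.1946^1 = +0.558765
  k=2: (−1)^1·75.8947/(12)·0.9809^3·0.1946^3 = -0.043986
d^3_{-2,-1}(0.3917) = +0.558765 -0.043986 = +0.514779
|D^3_{-2,-1}|² = |d^3_{-2,-1}(β)|² = (+0.514779)² = 0.264997 (the z-rotation phases have unit modulus)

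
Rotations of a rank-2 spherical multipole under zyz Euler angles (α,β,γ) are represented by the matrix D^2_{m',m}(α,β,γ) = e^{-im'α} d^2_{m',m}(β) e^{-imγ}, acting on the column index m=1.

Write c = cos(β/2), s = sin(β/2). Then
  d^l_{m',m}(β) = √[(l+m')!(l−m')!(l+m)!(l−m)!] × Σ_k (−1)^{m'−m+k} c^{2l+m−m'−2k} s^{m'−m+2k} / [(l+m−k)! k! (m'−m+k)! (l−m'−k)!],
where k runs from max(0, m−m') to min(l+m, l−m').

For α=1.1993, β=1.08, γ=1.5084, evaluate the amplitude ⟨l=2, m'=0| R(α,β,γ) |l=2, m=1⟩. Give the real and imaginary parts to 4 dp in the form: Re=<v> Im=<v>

Re=0.0317 Im=-0.5081

D^2_{0,1}(1.1993,1.08,1.5084) = e^{-i·0·1.1993}·d^2_{0,1}(1.08)·e^{-i·1·1.5084}. Compute d first:
With c≡cos(β/2)=0.857709 and s≡sin(β/2)=0.514136, N=[2·2·6·1]^{1/2}=4.898979
k: max(0,(1)−(0))=1 … min(2+(1),2−(0))=2
  k=1: (−1)^0·4.8990/(2)·0.8577^3·0.5141^1 = +0.794645
  k=2: (−1)^1·4.8990/(2)·0.8577^1·0.5141^3 = -0.285528
d^2_{0,1}(1.08) = +0.794645 -0.285528 = +0.509116
Attach z-rotation phases: D = e^{-i(0)(1.1993)}·(+0.509116)·e^{-i(1)(1.5084)} = +0.031746-0.508126i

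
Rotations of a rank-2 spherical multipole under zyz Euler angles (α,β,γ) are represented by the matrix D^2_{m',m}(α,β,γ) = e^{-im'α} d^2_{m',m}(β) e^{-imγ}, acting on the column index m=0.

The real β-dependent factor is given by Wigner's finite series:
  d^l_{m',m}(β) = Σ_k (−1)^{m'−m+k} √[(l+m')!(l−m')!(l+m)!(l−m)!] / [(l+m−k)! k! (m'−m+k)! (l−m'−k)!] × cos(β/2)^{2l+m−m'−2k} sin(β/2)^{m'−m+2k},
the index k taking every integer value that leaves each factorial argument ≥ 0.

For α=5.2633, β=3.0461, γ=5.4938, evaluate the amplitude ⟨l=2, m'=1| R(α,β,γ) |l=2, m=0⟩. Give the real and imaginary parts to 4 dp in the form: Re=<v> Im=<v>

Split into d^2_{1,0}(β=3.0461) × two z-phases.
c=cos(3.0461/2)=0.047728, s=sin(3.0461/2)=0.998860; N=√[6·1·2·2]=4.898979
k: max(0,(0)−(1))=0 … min(2+(0),2−(1))=1
  k=0: (−1)^1·4.8990/(2)·0.0477^3·0.9989^1 = -0.000266
  k=1: (−1)^2·4.8990/(2)·0.0477^1·0.9989^3 = +0.116510
d^2_{1,0}(3.0461) = -0.000266 +0.116510 = +0.116244
Attach z-rotation phases: D = e^{-i(1)(5.2633)}·(+0.116244)·e^{-i(0)(5.4938)} = +0.060850+0.099046i

Re=0.0608 Im=0.0990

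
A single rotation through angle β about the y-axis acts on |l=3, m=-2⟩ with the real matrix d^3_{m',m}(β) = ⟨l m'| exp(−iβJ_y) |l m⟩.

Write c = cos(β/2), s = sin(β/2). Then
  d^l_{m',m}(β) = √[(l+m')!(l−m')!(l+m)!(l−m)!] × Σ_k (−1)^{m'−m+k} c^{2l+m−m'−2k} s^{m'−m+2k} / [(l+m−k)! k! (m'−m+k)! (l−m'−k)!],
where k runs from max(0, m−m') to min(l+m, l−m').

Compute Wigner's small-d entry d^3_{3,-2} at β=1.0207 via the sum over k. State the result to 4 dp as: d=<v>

d^3_{3,-2}(β=1.0207) via Wigner's sum:
Half-angle: c=0.872574, s=0.488483. N=√(720·1·1·120)=293.938769
k: max(0,(-2)−(3))=0 … min(3+(-2),3−(3))=0
  k=0: (−1)^5·293.9388/(120)·0.8726^1·0.4885^5 = -0.059446
d^3_{3,-2}(1.0207) = -0.059446

d=-0.0594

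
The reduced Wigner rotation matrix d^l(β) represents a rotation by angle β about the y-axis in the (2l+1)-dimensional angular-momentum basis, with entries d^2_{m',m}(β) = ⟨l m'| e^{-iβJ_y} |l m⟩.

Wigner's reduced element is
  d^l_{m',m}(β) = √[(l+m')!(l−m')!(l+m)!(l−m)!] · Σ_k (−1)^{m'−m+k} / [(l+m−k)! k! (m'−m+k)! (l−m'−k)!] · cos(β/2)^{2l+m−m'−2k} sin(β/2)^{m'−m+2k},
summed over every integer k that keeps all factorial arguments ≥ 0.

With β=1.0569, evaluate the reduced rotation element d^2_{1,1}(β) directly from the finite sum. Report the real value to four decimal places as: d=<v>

d=-0.0126

d^2_{1,1}(β=1.0569) via Wigner's sum:
c=cos(1.0569/2)=0.863590, s=sin(1.0569/2)=0.504195; N=√[6·1·6·1]=6.000000
The bounds max(0,m−m')=0 and min(l+m,l−m')=1 give 2 terms
  k=0: (−1)^0·6.0000/(6)·0.8636^4·0.5042^0 = +0.556198
  k=1: (−1)^1·6.0000/(2)·0.8636^2·0.5042^2 = -0.568766
d^2_{1,1}(1.0569) = +0.556198 -0.568766 = -0.012568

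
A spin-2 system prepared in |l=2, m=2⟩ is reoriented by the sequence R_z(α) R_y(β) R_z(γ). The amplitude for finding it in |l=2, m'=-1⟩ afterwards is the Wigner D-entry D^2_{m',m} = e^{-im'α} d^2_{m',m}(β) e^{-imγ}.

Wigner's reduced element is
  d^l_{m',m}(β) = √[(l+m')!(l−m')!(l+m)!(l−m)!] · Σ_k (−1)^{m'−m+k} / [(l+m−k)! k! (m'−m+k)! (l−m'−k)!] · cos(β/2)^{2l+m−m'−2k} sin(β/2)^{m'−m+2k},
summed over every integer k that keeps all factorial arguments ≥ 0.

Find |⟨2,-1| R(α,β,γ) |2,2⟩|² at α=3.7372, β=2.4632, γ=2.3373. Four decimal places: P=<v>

P=0.3114

Split into d^2_{-1,2}(β=2.4632) × two z-phases.
c=cos(2.4632/2)=0.332729, s=sin(2.4632/2)=0.943022; N=√[1·6·24·1]=12.000000
k: max(0,(2)−(-1))=3 … min(2+(2),2−(-1))=3
  k=3: (−1)^0·12.0000/(6)·0.3327^1·0.9430^3 = +0.558068
d^2_{-1,2}(2.4632) = +0.558068
|D^2_{-1,2}|² = |d^2_{-1,2}(β)|² = (+0.558068)² = 0.311440 (the z-rotation phases have unit modulus)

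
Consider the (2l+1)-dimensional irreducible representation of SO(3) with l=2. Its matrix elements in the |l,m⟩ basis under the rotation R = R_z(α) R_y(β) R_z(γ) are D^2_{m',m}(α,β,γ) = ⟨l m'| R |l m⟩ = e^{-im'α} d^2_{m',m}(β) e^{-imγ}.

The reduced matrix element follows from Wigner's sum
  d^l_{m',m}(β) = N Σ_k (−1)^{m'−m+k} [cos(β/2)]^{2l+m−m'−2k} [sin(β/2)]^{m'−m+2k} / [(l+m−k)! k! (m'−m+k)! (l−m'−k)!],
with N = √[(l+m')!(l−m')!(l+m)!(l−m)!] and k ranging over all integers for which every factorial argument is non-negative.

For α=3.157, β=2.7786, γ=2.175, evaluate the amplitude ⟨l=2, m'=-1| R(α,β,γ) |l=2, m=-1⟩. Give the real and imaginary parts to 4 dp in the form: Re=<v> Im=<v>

First d^2_{-1,-1}(β=2.7786), then the phase factors e^{-i(-1)α} and e^{-i(-1)γ}:
Half-angle: c=0.180502, s=0.983575. N=√(1·6·1·6)=6.000000
k: max(0,(-1)−(-1))=0 … min(2+(-1),2−(-1))=1
  k=0: (−1)^0·6.0000/(6)·0.1805^4·0.9836^0 = +0.001062
  k=1: (−1)^1·6.0000/(2)·0.1805^2·0.9836^2 = -0.094558
d^2_{-1,-1}(2.7786) = +0.001062 -0.094558 = -0.093496
D = (-0.999881-0.015407i)·(-0.093496)·(-0.568107+0.822955i) = -0.054295+0.076116i

Re=-0.0543 Im=0.0761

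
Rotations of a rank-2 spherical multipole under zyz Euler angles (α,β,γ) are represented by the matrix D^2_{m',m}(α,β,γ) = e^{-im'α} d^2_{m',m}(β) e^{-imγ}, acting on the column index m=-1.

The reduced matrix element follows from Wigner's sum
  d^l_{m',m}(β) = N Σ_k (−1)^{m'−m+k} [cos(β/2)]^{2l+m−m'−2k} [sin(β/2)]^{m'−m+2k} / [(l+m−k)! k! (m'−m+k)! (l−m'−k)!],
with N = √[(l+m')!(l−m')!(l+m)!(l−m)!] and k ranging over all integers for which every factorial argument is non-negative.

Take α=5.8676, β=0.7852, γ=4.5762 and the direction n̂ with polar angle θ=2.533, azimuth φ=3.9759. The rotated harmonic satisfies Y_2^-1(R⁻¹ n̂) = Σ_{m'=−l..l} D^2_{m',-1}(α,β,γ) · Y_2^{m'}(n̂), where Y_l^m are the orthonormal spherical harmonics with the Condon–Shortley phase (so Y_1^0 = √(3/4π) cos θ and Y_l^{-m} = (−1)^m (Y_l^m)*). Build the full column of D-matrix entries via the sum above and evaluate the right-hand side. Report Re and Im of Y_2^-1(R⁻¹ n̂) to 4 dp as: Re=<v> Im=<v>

Re=-0.2603 Im=0.2854

Need the full column D^2_{m',-1} for m'=−2..2 at α=5.8676, β=0.7852, γ=4.5762.
cos(β/2)=0.923917, sin(β/2)=0.382592
d^2_{-2,-1}: single k=1 term ⇒ +0.603483;  D = -0.496902-0.342462i
d^2_{-1,-1}: k∈[0..1] ⇒ +0.728673 -0.374851 = +0.353822;  D = -0.185473-0.301313i
d^2_{0,-1}: k∈[0..1] ⇒ -0.739113 +0.126741 = -0.612372;  D = +0.083141+0.606702i
d^2_{1,-1}: k∈[0..1] ⇒ +0.374851 -0.021426 = +0.353425;  D = +0.097466-0.339720i
d^2_{2,-1}: single k=0 term ⇒ -0.103483;  D = -0.066268+0.079482i
Y_2^{m'}(θ=2.533,φ=3.9759) and Σ D·Y over m':
  (-0.4969-0.3425i)·(-0.0123-0.1257i)  (-0.1855-0.3013i)·(+0.2434-0.2685i)  (+0.0831+0.6067i)·(+0.3215+0.0000i)  (+0.0975-0.3397i)·(-0.2434-0.2685i)  (-0.0663+0.0795i)·(-0.0123+0.1257i)
Y_2^-1(R⁻¹ n̂) = -0.260302+0.285395i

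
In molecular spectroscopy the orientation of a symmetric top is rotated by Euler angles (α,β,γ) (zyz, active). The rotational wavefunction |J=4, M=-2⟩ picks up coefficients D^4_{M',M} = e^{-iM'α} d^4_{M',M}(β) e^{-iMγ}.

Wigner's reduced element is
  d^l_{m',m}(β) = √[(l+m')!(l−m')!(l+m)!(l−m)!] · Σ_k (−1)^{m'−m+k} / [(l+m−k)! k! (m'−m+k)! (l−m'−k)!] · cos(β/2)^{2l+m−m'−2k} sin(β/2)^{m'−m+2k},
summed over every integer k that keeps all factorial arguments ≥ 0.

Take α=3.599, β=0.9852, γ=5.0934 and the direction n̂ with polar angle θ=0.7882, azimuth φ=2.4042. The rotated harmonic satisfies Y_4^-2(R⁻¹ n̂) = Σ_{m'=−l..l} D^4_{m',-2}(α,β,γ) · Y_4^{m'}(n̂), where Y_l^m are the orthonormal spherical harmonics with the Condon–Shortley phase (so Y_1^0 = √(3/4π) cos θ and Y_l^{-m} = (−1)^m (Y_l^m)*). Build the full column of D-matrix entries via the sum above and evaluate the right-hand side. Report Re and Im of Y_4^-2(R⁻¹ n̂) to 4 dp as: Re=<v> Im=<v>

Re=-0.1223 Im=0.3100

Need the full column D^4_{m',-2} for m'=−4..4 at α=3.599, β=0.9852, γ=5.0934.
cos(β/2)=0.881106, sin(β/2)=0.472918
d^4_{-4,-2}: single k=2 term ⇒ +0.553759;  D = +0.472110-0.289415i
d^4_{-3,-2}: k∈[1..2] ⇒ +0.729538 -0.630500 = +0.099038;  D = -0.052897+0.083729i
d^4_{-2,-2}: k∈[0..2] ⇒ +0.363267 -1.255808 +0.452219 = -0.440322;  D = -0.046604+0.437848i
d^4_{-1,-2}: k∈[0..2] ⇒ -0.827219 +1.191533 -0.228839 = +0.135475;  D = +0.046628+0.127198i
d^4_{0,-2}: k∈[0..2] ⇒ +0.992803 -0.762690 +0.082394 = +0.312508;  D = -0.226081-0.215751i
d^4_{1,-2}: k∈[0..2] ⇒ -0.794356 +0.343259 -0.019777 = -0.470874;  D = -0.449196-0.141227i
d^4_{2,-2}: k∈[0..2] ⇒ +0.452219 -0.104221 +0.002502 = +0.350500;  D = -0.346417+0.053346i
d^4_{3,-2}: k∈[0..1] ⇒ -0.181636 +0.017442 = -0.164194;  D = -0.134562+0.094088i
d^4_{4,-2}: single k=0 term ⇒ +0.045957;  D = -0.022162+0.040261i
Y_4^{m'}(θ=0.7882,φ=2.4042) and Σ D·Y over m':
  (+0.4721-0.2894i)·(-0.1098+0.0214i)  (-0.0529+0.0837i)·(+0.1883-0.2521i)  (-0.0466+0.4378i)·(+0.0400+0.4153i)  (+0.0466+0.1272i)·(-0.0841-0.0764i)  (-0.2261-0.2158i)·(-0.3453+0.0000i)  (-0.4492-0.1412i)·(+0.0841-0.0764i)  (-0.3464+0.0533i)·(+0.0400-0.4153i)  (-0.1346+0.0941i)·(-0.1883-0.2521i)  (-0.0222+0.0403i)·(-0.1098-0.0214i)
Y_4^-2(R⁻¹ n̂) = -0.122281+0.310048i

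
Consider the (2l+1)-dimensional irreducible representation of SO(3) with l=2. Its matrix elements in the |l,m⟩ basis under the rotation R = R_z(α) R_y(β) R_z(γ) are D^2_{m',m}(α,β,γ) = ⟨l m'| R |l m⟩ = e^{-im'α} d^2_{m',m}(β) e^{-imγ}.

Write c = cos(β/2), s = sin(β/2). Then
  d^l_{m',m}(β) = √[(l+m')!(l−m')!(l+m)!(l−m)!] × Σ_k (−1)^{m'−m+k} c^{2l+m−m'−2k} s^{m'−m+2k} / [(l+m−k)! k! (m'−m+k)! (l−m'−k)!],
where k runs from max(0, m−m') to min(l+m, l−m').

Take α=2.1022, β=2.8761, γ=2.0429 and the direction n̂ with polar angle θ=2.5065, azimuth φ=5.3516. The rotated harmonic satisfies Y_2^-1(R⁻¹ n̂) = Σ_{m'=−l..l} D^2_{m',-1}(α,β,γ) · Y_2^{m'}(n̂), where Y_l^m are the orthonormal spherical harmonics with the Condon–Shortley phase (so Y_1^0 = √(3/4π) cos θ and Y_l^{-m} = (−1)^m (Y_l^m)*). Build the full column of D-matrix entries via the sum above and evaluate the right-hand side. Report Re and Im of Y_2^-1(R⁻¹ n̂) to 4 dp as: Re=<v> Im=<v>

Need the full column D^2_{m',-1} for m'=−2..2 at α=2.1022, β=2.8761, γ=2.0429.
cos(β/2)=0.132357, sin(β/2)=0.991202
d^2_{-2,-1}: single k=1 term ⇒ +0.004597;  D = +0.004594-0.000165i
d^2_{-1,-1}: k∈[0..1] ⇒ +0.000307 -0.051634 = -0.051327;  D = +0.027581+0.043288i
d^2_{0,-1}: k∈[0..1] ⇒ -0.005630 +0.315725 = +0.310095;  D = -0.141019+0.276175i
d^2_{1,-1}: k∈[0..1] ⇒ +0.051634 -0.965270 = -0.913636;  D = -0.912030+0.054147i
d^2_{2,-1}: single k=0 term ⇒ -0.257788;  D = +0.143574+0.214106i
Y_2^{m'}(θ=2.5065,φ=5.3516) and Σ D·Y over m':
  (+0.0046-0.0002i)·(-0.0392+0.1302i)  (+0.0276+0.0433i)·(-0.2201-0.2961i)  (-0.1410+0.2762i)·(+0.2978+0.0000i)  (-0.9120+0.0541i)·(+0.2201-0.2961i)  (+0.1436+0.2141i)·(-0.0392-0.1302i)
Y_2^-1(R⁻¹ n̂) = -0.197865+0.320047i

Re=-0.1979 Im=0.3200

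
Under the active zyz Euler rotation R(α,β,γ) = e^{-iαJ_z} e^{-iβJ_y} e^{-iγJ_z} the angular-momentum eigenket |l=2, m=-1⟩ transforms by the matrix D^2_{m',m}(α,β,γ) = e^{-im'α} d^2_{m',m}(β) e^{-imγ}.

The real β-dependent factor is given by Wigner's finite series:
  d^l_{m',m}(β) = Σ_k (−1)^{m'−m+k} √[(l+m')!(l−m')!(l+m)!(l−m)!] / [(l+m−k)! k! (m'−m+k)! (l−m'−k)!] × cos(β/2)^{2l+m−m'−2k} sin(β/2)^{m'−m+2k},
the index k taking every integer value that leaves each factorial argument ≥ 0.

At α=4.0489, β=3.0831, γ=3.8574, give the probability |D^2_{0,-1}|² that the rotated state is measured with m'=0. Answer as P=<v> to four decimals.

P=0.0051

First d^2_{0,-1}(β=3.0831), then the phase factors e^{-i(0)α} and e^{-i(-1)γ}:
c=cos(3.0831/2)=0.029242, s=sin(3.0831/2)=0.999572; N=√[2·2·1·6]=4.898979
The bounds max(0,m−m')=0 and min(l+m,l−m')=1 give 2 terms
  k=0: (−1)^1·4.8990/(2)·0.0292^3·0.9996^1 = -0.000061
  k=1: (−1)^2·4.8990/(2)·0.0292^1·0.9996^3 = +0.071537
d^2_{0,-1}(3.0831) = -0.000061 +0.071537 = +0.071475
|D^2_{0,-1}|² = |d^2_{0,-1}(β)|² = (+0.071475)² = 0.005109 (the z-rotation phases have unit modulus)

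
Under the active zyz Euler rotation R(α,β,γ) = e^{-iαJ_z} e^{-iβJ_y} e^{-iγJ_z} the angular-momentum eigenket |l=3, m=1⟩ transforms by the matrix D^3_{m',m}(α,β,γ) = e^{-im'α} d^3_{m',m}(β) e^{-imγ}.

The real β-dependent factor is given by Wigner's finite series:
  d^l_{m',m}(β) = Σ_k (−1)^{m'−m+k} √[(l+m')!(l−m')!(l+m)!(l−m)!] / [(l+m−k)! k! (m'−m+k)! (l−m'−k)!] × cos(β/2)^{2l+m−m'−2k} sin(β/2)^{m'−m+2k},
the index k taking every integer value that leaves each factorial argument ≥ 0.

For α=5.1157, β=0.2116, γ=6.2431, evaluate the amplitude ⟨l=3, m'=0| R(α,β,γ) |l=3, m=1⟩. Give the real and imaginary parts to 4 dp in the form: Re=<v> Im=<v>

Re=0.3434 Im=0.0138

Split into d^3_{0,1}(β=0.2116) × two z-phases.
Half-angle: c=0.994408, s=0.105603. N=√(6·6·24·2)=41.569219
Admissible k: 1..3 (factorial args all ≥0)
  k=1: (−1)^0·41.5692/(12)·0.9944^5·0.1056^1 = +0.355705
  k=2: (−1)^1·41.5692/(4)·0.9944^3·0.1056^3 = -0.012035
  k=3: (−1)^2·41.5692/(12)·0.9944^1·0.1056^5 = +0.000045
d^3_{0,1}(0.2116) = +0.355705 -0.012035 +0.000045 = +0.343715
Phases: e^{-i·(0)·5.1157}=+1.000000+0.000000i, e^{-i·(1)·6.2431}=+0.999197+0.040075i ⇒ D=+0.343439+0.013774i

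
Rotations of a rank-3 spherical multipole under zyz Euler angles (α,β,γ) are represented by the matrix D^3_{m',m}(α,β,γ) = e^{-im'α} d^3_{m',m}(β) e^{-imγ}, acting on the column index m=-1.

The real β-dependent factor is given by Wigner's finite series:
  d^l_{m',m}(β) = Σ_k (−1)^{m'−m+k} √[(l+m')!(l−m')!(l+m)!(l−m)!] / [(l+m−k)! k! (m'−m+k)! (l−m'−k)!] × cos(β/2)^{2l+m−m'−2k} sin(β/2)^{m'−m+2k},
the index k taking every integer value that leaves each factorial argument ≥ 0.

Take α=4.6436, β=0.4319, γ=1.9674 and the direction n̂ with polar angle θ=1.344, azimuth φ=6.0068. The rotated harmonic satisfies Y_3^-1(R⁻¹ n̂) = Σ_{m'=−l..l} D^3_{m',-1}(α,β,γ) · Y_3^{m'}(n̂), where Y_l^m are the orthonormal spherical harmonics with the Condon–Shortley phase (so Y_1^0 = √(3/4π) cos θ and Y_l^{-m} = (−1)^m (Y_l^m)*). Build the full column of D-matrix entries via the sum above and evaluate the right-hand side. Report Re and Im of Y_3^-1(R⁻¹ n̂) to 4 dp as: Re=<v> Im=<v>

Need the full column D^3_{m',-1} for m'=−3..3 at α=4.6436, β=0.4319, γ=1.9674.
cos(β/2)=0.976773, sin(β/2)=0.214275
d^3_{-3,-1}: single k=2 term ⇒ +0.161870;  D = -0.158949-0.030608i
d^3_{-2,-1}: k∈[1..2] ⇒ +0.602478 -0.057987 = +0.544491;  D = +0.139465-0.526327i
d^3_{-1,-1}: k∈[0..2] ⇒ +0.868486 -0.334357 +0.012068 = +0.546197;  D = +0.517111+0.175862i
d^3_{0,-1}: k∈[0..2] ⇒ -0.659982 +0.095282 -0.001528 = -0.566228;  D = +0.218727-0.522277i
d^3_{1,-1}: k∈[0..2] ⇒ +0.250767 -0.016090 +0.000097 = +0.234774;  D = -0.209805-0.105360i
d^3_{2,-1}: k∈[0..1] ⇒ -0.057987 +0.001395 = -0.056591;  D = -0.028813+0.048707i
d^3_{3,-1}: single k=0 term ⇒ +0.007790;  D = +0.006416+0.004417i
Y_3^{m'}(θ=1.344,φ=6.0068) and Σ D·Y over m':
  (-0.1589-0.0306i)·(+0.2607+0.2846i)  (+0.1395-0.5263i)·(+0.1857+0.1146i)  (+0.5171+0.1759i)·(-0.2264-0.0642i)  (+0.2187-0.5223i)·(-0.2305+0.0000i)  (-0.2098-0.1054i)·(+0.2264-0.0642i)  (-0.0288+0.0487i)·(+0.1857-0.1146i)  (+0.0064+0.0044i)·(-0.2607+0.2846i)
Y_3^-1(R⁻¹ n̂) = -0.159684-0.084951i

Re=-0.1597 Im=-0.0850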